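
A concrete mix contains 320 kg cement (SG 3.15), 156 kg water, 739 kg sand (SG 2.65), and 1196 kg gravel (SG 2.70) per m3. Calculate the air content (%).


Vol cement = 320 / (3.15 * 1000) = 0.101587 m3
Vol water = 156 / 1000 = 0.156 m3
Vol sand = 739 / (2.65 * 1000) = 0.278868 m3
Vol gravel = 1196 / (2.70 * 1000) = 0.442963 m3
Total solid + water volume = 0.979418 m3
Air = (1 - 0.979418) * 100 = 2.06%

2.06


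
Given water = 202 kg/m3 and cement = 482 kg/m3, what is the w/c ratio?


w/c = water / cement
w/c = 202 / 482 = 0.419

0.419


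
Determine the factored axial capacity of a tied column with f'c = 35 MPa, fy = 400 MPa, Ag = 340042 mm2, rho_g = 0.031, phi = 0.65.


Ast = rho * Ag = 0.031 * 340042 = 10541.302 mm2
phi*Pn = 0.65 * 0.80 * (0.85 * 35 * (340042 - 10541.302) + 400 * 10541.302) / 1000
= 7289.97 kN

7289.97


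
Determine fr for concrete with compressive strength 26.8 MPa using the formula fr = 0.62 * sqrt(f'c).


fr = 0.62 * sqrt(26.8)
= 3.21 MPa

3.21


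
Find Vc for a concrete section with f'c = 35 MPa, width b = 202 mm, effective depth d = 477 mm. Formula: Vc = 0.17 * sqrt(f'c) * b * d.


Vc = 0.17 * sqrt(35) * 202 * 477 / 1000
= 96.91 kN

96.91


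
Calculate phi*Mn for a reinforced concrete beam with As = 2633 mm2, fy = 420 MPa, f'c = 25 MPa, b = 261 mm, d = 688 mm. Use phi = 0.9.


a = As * fy / (0.85 * f'c * b)
= 2633 * 420 / (0.85 * 25 * 261)
= 199.3888 mm
Mn = As * fy * (d - a/2) / 10^6
= 650.5836 kN-m
phi*Mn = 0.9 * 650.5836 = 585.53 kN-m

585.53


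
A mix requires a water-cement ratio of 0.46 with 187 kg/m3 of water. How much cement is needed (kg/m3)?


Cement = water / (w/c)
= 187 / 0.46
= 406.5 kg/m3

406.5


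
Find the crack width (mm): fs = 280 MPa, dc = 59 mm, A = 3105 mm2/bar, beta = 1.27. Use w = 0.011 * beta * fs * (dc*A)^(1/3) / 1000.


w = 0.011 * beta * fs * (dc * A)^(1/3) / 1000
= 0.011 * 1.27 * 280 * (59 * 3105)^(1/3) / 1000
= 0.222 mm

0.222


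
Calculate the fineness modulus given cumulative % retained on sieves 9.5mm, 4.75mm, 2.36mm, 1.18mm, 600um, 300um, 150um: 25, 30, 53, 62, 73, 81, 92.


FM = sum(cumulative % retained) / 100
= 416 / 100
= 4.16

4.16


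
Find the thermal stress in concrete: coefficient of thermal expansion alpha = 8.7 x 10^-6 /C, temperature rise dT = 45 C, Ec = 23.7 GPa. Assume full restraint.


sigma = alpha * dT * Ec
= 8.7e-6 * 45 * 23.7 * 1000
= 9.279 MPa

9.279


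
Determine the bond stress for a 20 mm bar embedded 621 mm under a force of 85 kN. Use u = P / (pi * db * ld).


u = P / (pi * db * ld)
= 85 * 1000 / (pi * 20 * 621)
= 2.178 MPa

2.178


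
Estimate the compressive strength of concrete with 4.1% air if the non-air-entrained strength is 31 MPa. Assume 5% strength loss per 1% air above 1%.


Strength loss = (4.1 - 1) * 5 = 15.5%
f'c = 31 * (1 - 15.5/100)
= 26.2 MPa

26.2


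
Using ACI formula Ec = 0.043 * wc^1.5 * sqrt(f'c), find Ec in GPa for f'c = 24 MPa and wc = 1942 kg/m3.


Ec = 0.043 * 1942^1.5 * sqrt(24) / 1000
= 18.03 GPa

18.03


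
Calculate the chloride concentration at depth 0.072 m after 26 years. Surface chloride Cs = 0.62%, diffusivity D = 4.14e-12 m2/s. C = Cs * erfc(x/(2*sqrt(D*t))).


t_seconds = 26 * 365.25 * 24 * 3600 = 820497600.0 s
arg = 0.072 / (2 * sqrt(4.14e-12 * 820497600.0))
= 0.6177
erfc(0.6177) = 0.3824
C = 0.62 * 0.3824 = 0.2371%

0.2371


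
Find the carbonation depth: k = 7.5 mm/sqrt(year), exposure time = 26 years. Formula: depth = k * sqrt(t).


depth = k * sqrt(t)
= 7.5 * sqrt(26)
= 38.24 mm

38.24


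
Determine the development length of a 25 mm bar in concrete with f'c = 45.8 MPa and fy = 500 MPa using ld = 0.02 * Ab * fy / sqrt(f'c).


Ab = pi * 25^2 / 4 = 490.874 mm2
ld = 0.02 * 490.874 * 500 / sqrt(45.8)
= 725.3 mm

725.3


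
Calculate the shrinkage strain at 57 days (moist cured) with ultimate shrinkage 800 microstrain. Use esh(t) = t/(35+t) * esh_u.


esh(57) = 57 / (35 + 57) * 800
= 57 / 92 * 800
= 495.7 microstrain

495.7


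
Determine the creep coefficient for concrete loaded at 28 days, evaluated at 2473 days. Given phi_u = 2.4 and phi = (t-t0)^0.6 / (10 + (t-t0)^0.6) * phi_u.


dt = 2473 - 28 = 2445
phi = 2445^0.6 / (10 + 2445^0.6) * 2.4
= 2.196

2.196


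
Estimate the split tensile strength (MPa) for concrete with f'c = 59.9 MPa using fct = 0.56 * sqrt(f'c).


fct = 0.56 * sqrt(59.9)
= 0.56 * 7.74
= 4.334 MPa

4.334


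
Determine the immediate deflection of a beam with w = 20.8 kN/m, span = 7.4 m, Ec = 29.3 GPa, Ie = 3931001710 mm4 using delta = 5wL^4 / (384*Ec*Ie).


Convert: L = 7.4 m = 7400 mm, Ec = 29.3 GPa = 29300 MPa
delta = 5 * 20.8 * 7400^4 / (384 * 29300 * 3931001710)
= 7.05 mm

7.05


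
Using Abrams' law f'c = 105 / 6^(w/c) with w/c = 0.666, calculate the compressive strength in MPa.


f'c = 105 / 6^0.666
= 105 / 3.298
= 31.84 MPa

31.84


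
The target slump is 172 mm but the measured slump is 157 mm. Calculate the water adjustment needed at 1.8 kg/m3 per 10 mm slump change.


Difference = 172 - 157 = 15 mm
Water adjustment = 15 * 1.8 / 10 = 2.7 kg/m3

2.7


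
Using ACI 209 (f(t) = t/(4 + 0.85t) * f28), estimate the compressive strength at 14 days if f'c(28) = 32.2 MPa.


f(14) = 14 / (4 + 0.85 * 14) * 32.2
= 14 / 15.9 * 32.2
= 28.35 MPa

28.35


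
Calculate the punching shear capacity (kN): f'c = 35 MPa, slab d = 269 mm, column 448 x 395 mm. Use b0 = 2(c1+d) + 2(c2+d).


b0 = 2*(448 + 269) + 2*(395 + 269) = 2762 mm
Vc = 0.33 * sqrt(35) * 2762 * 269 / 1000
= 1450.52 kN

1450.52


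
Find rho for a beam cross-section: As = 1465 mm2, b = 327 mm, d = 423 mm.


rho = As / (b * d)
= 1465 / (327 * 423)
= 0.0106

0.0106


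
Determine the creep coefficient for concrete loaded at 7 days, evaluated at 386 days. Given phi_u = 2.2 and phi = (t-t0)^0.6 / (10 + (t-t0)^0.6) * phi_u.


dt = 386 - 7 = 379
phi = 379^0.6 / (10 + 379^0.6) * 2.2
= 1.714

1.714


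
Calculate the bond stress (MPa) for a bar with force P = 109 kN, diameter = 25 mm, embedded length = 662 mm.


u = P / (pi * db * ld)
= 109 * 1000 / (pi * 25 * 662)
= 2.096 MPa

2.096


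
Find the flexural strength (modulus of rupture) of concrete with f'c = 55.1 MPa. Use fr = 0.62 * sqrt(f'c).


fr = 0.62 * sqrt(55.1)
= 4.602 MPa

4.602


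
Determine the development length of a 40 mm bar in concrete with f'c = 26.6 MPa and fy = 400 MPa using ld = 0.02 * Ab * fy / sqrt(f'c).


Ab = pi * 40^2 / 4 = 1256.637 mm2
ld = 0.02 * 1256.637 * 400 / sqrt(26.6)
= 1949.2 mm

1949.2


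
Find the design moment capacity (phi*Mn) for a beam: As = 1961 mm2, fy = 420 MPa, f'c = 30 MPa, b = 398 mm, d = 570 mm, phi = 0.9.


a = As * fy / (0.85 * f'c * b)
= 1961 * 420 / (0.85 * 30 * 398)
= 81.1528 mm
Mn = As * fy * (d - a/2) / 10^6
= 436.0439 kN-m
phi*Mn = 0.9 * 436.0439 = 392.44 kN-m

392.44


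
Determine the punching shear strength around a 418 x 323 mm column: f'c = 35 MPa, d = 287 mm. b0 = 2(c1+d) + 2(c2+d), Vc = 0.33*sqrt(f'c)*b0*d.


b0 = 2*(418 + 287) + 2*(323 + 287) = 2630 mm
Vc = 0.33 * sqrt(35) * 2630 * 287 / 1000
= 1473.62 kN

1473.62


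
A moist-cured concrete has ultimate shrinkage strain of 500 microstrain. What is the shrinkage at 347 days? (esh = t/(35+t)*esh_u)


esh(347) = 347 / (35 + 347) * 500
= 347 / 382 * 500
= 454.2 microstrain

454.2


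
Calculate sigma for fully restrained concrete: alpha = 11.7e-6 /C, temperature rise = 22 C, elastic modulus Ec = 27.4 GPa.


sigma = alpha * dT * Ec
= 11.7e-6 * 22 * 27.4 * 1000
= 7.053 MPa

7.053


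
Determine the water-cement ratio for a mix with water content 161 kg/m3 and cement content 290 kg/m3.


w/c = water / cement
w/c = 161 / 290 = 0.555

0.555


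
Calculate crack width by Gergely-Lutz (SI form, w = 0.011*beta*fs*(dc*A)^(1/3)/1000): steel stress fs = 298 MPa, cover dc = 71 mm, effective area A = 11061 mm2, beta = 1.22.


w = 0.011 * beta * fs * (dc * A)^(1/3) / 1000
= 0.011 * 1.22 * 298 * (71 * 11061)^(1/3) / 1000
= 0.369 mm

0.369


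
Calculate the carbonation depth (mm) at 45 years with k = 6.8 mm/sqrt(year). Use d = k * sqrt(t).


depth = k * sqrt(t)
= 6.8 * sqrt(45)
= 45.62 mm

45.62


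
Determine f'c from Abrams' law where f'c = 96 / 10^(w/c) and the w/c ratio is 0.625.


f'c = 96 / 10^0.625
= 96 / 4.217
= 22.77 MPa

22.77


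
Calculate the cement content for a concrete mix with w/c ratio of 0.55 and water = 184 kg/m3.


Cement = water / (w/c)
= 184 / 0.55
= 334.5 kg/m3

334.5


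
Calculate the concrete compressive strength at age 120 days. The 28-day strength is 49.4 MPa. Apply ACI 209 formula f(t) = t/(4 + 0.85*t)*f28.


f(120) = 120 / (4 + 0.85 * 120) * 49.4
= 120 / 106.0 * 49.4
= 55.92 MPa

55.92


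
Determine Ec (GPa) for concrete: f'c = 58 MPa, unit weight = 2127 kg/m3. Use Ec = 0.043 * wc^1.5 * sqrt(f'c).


Ec = 0.043 * 2127^1.5 * sqrt(58) / 1000
= 32.12 GPa

32.12


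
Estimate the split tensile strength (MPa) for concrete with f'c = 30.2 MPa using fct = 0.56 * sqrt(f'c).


fct = 0.56 * sqrt(30.2)
= 0.56 * 5.495
= 3.077 MPa

3.077


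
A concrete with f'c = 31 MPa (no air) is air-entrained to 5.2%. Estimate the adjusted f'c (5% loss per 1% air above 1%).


Strength loss = (5.2 - 1) * 5 = 21.0%
f'c = 31 * (1 - 21.0/100)
= 24.49 MPa

24.49


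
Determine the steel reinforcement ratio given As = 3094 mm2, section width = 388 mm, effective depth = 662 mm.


rho = As / (b * d)
= 3094 / (388 * 662)
= 0.012

0.012


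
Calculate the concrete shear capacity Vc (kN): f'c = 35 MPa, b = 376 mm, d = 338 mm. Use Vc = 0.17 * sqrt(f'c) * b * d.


Vc = 0.17 * sqrt(35) * 376 * 338 / 1000
= 127.82 kN

127.82


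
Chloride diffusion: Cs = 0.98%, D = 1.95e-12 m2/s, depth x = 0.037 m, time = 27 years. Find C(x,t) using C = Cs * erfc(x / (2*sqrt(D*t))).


t_seconds = 27 * 365.25 * 24 * 3600 = 852055200.0 s
arg = 0.037 / (2 * sqrt(1.95e-12 * 852055200.0))
= 0.4539
erfc(0.4539) = 0.521
C = 0.98 * 0.521 = 0.5105%

0.5105


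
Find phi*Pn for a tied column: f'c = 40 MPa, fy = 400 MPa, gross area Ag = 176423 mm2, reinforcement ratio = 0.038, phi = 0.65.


Ast = rho * Ag = 0.038 * 176423 = 6704.074 mm2
phi*Pn = 0.65 * 0.80 * (0.85 * 40 * (176423 - 6704.074) + 400 * 6704.074) / 1000
= 4395.08 kN

4395.08


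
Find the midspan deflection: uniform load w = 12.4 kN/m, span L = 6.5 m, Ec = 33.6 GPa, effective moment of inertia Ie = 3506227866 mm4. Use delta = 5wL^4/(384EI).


Convert: L = 6.5 m = 6500 mm, Ec = 33.6 GPa = 33600 MPa
delta = 5 * 12.4 * 6500^4 / (384 * 33600 * 3506227866)
= 2.45 mm

2.45


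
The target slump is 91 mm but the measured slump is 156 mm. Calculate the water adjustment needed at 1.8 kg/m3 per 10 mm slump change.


Difference = 91 - 156 = -65 mm
Water adjustment = -65 * 1.8 / 10 = -11.7 kg/m3

-11.7


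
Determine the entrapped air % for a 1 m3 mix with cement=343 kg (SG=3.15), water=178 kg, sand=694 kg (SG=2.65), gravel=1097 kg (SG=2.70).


Vol cement = 343 / (3.15 * 1000) = 0.108889 m3
Vol water = 178 / 1000 = 0.178 m3
Vol sand = 694 / (2.65 * 1000) = 0.261887 m3
Vol gravel = 1097 / (2.70 * 1000) = 0.406296 m3
Total solid + water volume = 0.955072 m3
Air = (1 - 0.955072) * 100 = 4.49%

4.49


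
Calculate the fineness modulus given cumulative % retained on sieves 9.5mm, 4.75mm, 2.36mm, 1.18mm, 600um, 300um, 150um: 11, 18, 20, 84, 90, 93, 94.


FM = sum(cumulative % retained) / 100
= 410 / 100
= 4.1

4.1


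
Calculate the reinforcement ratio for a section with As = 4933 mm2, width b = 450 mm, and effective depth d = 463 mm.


rho = As / (b * d)
= 4933 / (450 * 463)
= 0.0237

0.0237


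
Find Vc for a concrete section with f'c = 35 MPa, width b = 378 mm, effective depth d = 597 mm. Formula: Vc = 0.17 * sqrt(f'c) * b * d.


Vc = 0.17 * sqrt(35) * 378 * 597 / 1000
= 226.96 kN

226.96


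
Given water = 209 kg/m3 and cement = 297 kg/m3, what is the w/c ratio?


w/c = water / cement
w/c = 209 / 297 = 0.704

0.704


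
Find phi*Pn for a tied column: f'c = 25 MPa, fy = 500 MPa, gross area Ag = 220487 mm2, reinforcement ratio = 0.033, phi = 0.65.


Ast = rho * Ag = 0.033 * 220487 = 7276.071 mm2
phi*Pn = 0.65 * 0.80 * (0.85 * 25 * (220487 - 7276.071) + 500 * 7276.071) / 1000
= 4247.76 kN

4247.76


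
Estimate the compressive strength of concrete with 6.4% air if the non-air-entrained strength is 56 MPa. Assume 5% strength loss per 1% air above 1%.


Strength loss = (6.4 - 1) * 5 = 27.0%
f'c = 56 * (1 - 27.0/100)
= 40.88 MPa

40.88


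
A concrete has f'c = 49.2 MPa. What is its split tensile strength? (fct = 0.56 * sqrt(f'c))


fct = 0.56 * sqrt(49.2)
= 0.56 * 7.014
= 3.928 MPa

3.928


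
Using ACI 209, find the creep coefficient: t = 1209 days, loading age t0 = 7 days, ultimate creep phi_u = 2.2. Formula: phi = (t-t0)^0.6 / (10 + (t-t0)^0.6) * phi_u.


dt = 1209 - 7 = 1202
phi = 1202^0.6 / (10 + 1202^0.6) * 2.2
= 1.927

1.927


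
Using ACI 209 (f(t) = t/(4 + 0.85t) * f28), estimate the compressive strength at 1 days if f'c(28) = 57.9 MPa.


f(1) = 1 / (4 + 0.85 * 1) * 57.9
= 1 / 4.85 * 57.9
= 11.94 MPa

11.94


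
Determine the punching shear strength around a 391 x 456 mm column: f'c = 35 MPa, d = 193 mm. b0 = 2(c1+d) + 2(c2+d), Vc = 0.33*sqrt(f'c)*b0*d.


b0 = 2*(391 + 193) + 2*(456 + 193) = 2466 mm
Vc = 0.33 * sqrt(35) * 2466 * 193 / 1000
= 929.18 kN

929.18


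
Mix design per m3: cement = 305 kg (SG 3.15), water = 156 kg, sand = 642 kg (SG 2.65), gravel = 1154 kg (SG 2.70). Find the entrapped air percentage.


Vol cement = 305 / (3.15 * 1000) = 0.096825 m3
Vol water = 156 / 1000 = 0.156 m3
Vol sand = 642 / (2.65 * 1000) = 0.242264 m3
Vol gravel = 1154 / (2.70 * 1000) = 0.427407 m3
Total solid + water volume = 0.922497 m3
Air = (1 - 0.922497) * 100 = 7.75%

7.75


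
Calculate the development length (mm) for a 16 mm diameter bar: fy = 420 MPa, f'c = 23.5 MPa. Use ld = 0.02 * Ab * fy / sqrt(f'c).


Ab = pi * 16^2 / 4 = 201.062 mm2
ld = 0.02 * 201.062 * 420 / sqrt(23.5)
= 348.4 mm

348.4


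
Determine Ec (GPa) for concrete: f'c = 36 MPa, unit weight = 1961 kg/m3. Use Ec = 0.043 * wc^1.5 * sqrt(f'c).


Ec = 0.043 * 1961^1.5 * sqrt(36) / 1000
= 22.4 GPa

22.4


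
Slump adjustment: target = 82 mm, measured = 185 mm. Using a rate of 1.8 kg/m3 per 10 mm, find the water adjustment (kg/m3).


Difference = 82 - 185 = -103 mm
Water adjustment = -103 * 1.8 / 10 = -18.5 kg/m3

-18.5


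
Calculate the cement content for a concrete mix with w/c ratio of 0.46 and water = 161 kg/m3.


Cement = water / (w/c)
= 161 / 0.46
= 350.0 kg/m3

350.0


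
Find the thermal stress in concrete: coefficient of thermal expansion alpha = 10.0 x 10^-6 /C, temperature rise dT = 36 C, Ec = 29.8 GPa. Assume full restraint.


sigma = alpha * dT * Ec
= 10.0e-6 * 36 * 29.8 * 1000
= 10.728 MPa

10.728


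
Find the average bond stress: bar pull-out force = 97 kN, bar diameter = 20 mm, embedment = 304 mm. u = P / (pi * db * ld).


u = P / (pi * db * ld)
= 97 * 1000 / (pi * 20 * 304)
= 5.078 MPa

5.078


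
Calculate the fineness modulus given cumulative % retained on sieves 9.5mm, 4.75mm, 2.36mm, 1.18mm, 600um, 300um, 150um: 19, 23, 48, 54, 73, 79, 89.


FM = sum(cumulative % retained) / 100
= 385 / 100
= 3.85

3.85


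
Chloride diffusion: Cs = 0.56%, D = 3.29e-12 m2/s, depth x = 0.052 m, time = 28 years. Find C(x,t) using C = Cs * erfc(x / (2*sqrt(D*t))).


t_seconds = 28 * 365.25 * 24 * 3600 = 883612800.0 s
arg = 0.052 / (2 * sqrt(3.29e-12 * 883612800.0))
= 0.4822
erfc(0.4822) = 0.4953
C = 0.56 * 0.4953 = 0.2773%

0.2773


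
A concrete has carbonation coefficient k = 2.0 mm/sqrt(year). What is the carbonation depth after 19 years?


depth = k * sqrt(t)
= 2.0 * sqrt(19)
= 8.72 mm

8.72


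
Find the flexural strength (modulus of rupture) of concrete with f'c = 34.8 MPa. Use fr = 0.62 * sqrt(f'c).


fr = 0.62 * sqrt(34.8)
= 3.657 MPa

3.657


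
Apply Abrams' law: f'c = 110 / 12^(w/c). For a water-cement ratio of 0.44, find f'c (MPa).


f'c = 110 / 12^0.44
= 110 / 2.984
= 36.86 MPa

36.86


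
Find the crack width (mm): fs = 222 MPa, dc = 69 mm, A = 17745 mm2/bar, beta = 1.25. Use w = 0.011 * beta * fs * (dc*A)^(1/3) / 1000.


w = 0.011 * beta * fs * (dc * A)^(1/3) / 1000
= 0.011 * 1.25 * 222 * (69 * 17745)^(1/3) / 1000
= 0.327 mm

0.327


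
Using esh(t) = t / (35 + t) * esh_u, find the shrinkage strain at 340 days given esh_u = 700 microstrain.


esh(340) = 340 / (35 + 340) * 700
= 340 / 375 * 700
= 634.7 microstrain

634.7


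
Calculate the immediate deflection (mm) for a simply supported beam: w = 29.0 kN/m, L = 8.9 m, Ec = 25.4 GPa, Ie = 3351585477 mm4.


Convert: L = 8.9 m = 8900 mm, Ec = 25.4 GPa = 25400 MPa
delta = 5 * 29.0 * 8900^4 / (384 * 25400 * 3351585477)
= 27.83 mm

27.83


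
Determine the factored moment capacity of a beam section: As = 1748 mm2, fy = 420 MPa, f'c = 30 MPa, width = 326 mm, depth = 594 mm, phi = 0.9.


a = As * fy / (0.85 * f'c * b)
= 1748 * 420 / (0.85 * 30 * 326)
= 88.3147 mm
Mn = As * fy * (d - a/2) / 10^6
= 403.6725 kN-m
phi*Mn = 0.9 * 403.6725 = 363.31 kN-m

363.31


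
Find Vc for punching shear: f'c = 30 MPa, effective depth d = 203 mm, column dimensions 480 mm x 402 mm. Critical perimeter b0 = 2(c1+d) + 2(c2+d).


b0 = 2*(480 + 203) + 2*(402 + 203) = 2576 mm
Vc = 0.33 * sqrt(30) * 2576 * 203 / 1000
= 945.18 kN

945.18


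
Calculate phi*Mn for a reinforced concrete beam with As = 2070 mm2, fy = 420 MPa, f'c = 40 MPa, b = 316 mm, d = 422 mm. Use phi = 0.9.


a = As * fy / (0.85 * f'c * b)
= 2070 * 420 / (0.85 * 40 * 316)
= 80.9196 mm
Mn = As * fy * (d - a/2) / 10^6
= 331.7111 kN-m
phi*Mn = 0.9 * 331.7111 = 298.54 kN-m

298.54


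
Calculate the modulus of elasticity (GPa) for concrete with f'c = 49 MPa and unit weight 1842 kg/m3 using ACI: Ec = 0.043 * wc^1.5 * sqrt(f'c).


Ec = 0.043 * 1842^1.5 * sqrt(49) / 1000
= 23.8 GPa

23.8


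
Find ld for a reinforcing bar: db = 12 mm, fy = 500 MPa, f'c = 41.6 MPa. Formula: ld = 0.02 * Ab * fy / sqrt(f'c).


Ab = pi * 12^2 / 4 = 113.097 mm2
ld = 0.02 * 113.097 * 500 / sqrt(41.6)
= 175.3 mm

175.3


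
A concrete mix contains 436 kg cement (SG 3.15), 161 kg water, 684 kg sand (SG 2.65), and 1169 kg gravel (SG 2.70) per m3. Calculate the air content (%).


Vol cement = 436 / (3.15 * 1000) = 0.138413 m3
Vol water = 161 / 1000 = 0.161 m3
Vol sand = 684 / (2.65 * 1000) = 0.258113 m3
Vol gravel = 1169 / (2.70 * 1000) = 0.432963 m3
Total solid + water volume = 0.990489 m3
Air = (1 - 0.990489) * 100 = 0.95%

0.95


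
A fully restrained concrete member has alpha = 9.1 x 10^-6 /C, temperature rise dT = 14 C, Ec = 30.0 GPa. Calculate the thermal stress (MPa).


sigma = alpha * dT * Ec
= 9.1e-6 * 14 * 30.0 * 1000
= 3.822 MPa

3.822


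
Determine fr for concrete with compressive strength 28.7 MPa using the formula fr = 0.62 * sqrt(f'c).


fr = 0.62 * sqrt(28.7)
= 3.321 MPa

3.321


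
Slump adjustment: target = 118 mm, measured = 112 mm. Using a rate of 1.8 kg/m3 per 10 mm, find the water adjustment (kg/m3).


Difference = 118 - 112 = 6 mm
Water adjustment = 6 * 1.8 / 10 = 1.1 kg/m3

1.1


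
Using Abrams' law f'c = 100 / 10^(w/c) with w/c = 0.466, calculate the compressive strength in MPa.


f'c = 100 / 10^0.466
= 100 / 2.924
= 34.2 MPa

34.2


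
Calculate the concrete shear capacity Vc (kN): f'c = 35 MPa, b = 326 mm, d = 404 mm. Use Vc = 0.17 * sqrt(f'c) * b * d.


Vc = 0.17 * sqrt(35) * 326 * 404 / 1000
= 132.46 kN

132.46


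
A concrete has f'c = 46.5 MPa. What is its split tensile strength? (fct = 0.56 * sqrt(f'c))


fct = 0.56 * sqrt(46.5)
= 0.56 * 6.819
= 3.819 MPa

3.819


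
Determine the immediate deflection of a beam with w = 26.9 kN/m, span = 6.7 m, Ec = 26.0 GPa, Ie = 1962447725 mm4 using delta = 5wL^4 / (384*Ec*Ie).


Convert: L = 6.7 m = 6700 mm, Ec = 26.0 GPa = 26000 MPa
delta = 5 * 26.9 * 6700^4 / (384 * 26000 * 1962447725)
= 13.83 mm

13.83


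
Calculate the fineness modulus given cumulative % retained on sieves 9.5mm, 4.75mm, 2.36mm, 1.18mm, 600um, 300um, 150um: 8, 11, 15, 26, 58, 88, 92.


FM = sum(cumulative % retained) / 100
= 298 / 100
= 2.98

2.98


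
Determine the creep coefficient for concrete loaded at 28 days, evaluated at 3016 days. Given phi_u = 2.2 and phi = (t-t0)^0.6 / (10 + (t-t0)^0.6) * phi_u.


dt = 3016 - 28 = 2988
phi = 2988^0.6 / (10 + 2988^0.6) * 2.2
= 2.033

2.033


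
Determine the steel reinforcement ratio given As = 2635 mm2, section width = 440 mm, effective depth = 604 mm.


rho = As / (b * d)
= 2635 / (440 * 604)
= 0.0099

0.0099


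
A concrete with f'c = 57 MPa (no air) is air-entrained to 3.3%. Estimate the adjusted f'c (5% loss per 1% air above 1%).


Strength loss = (3.3 - 1) * 5 = 11.5%
f'c = 57 * (1 - 11.5/100)
= 50.45 MPa

50.45


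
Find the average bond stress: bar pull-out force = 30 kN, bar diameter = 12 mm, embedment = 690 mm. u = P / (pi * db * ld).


u = P / (pi * db * ld)
= 30 * 1000 / (pi * 12 * 690)
= 1.153 MPa

1.153


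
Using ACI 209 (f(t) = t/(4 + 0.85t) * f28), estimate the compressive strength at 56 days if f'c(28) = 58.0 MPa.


f(56) = 56 / (4 + 0.85 * 56) * 58.0
= 56 / 51.6 * 58.0
= 62.95 MPa

62.95


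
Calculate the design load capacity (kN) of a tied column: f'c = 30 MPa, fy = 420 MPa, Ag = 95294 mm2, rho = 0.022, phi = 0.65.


Ast = rho * Ag = 0.022 * 95294 = 2096.468 mm2
phi*Pn = 0.65 * 0.80 * (0.85 * 30 * (95294 - 2096.468) + 420 * 2096.468) / 1000
= 1693.67 kN

1693.67


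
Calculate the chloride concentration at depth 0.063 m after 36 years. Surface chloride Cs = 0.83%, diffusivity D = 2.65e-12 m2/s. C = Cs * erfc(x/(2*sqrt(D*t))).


t_seconds = 36 * 365.25 * 24 * 3600 = 1136073600.0 s
arg = 0.063 / (2 * sqrt(2.65e-12 * 1136073600.0))
= 0.5741
erfc(0.5741) = 0.4169
C = 0.83 * 0.4169 = 0.346%

0.346


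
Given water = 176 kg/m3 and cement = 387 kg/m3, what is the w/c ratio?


w/c = water / cement
w/c = 176 / 387 = 0.455

0.455


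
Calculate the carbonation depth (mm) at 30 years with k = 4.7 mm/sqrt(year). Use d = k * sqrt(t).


depth = k * sqrt(t)
= 4.7 * sqrt(30)
= 25.74 mm

25.74


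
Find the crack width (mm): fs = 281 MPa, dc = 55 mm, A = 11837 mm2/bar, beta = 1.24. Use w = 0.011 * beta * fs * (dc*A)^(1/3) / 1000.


w = 0.011 * beta * fs * (dc * A)^(1/3) / 1000
= 0.011 * 1.24 * 281 * (55 * 11837)^(1/3) / 1000
= 0.332 mm

0.332


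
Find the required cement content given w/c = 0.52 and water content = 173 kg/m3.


Cement = water / (w/c)
= 173 / 0.52
= 332.7 kg/m3

332.7


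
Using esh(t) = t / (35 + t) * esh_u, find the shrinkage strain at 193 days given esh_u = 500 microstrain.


esh(193) = 193 / (35 + 193) * 500
= 193 / 228 * 500
= 423.2 microstrain

423.2


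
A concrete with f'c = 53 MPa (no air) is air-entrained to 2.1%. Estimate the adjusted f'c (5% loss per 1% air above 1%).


Strength loss = (2.1 - 1) * 5 = 5.5%
f'c = 53 * (1 - 5.5/100)
= 50.09 MPa

50.09


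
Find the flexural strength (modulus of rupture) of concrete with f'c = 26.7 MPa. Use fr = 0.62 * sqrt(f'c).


fr = 0.62 * sqrt(26.7)
= 3.204 MPa

3.204


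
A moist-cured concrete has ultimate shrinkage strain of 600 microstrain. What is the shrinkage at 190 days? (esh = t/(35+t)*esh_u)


esh(190) = 190 / (35 + 190) * 600
= 190 / 225 * 600
= 506.7 microstrain

506.7


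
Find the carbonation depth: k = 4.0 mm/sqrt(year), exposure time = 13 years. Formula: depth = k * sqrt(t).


depth = k * sqrt(t)
= 4.0 * sqrt(13)
= 14.42 mm

14.42


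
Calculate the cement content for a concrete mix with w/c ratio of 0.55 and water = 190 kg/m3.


Cement = water / (w/c)
= 190 / 0.55
= 345.5 kg/m3

345.5


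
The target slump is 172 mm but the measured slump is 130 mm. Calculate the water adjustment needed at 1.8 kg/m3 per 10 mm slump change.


Difference = 172 - 130 = 42 mm
Water adjustment = 42 * 1.8 / 10 = 7.6 kg/m3

7.6


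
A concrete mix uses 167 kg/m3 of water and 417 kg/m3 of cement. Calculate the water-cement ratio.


w/c = water / cement
w/c = 167 / 417 = 0.4

0.4


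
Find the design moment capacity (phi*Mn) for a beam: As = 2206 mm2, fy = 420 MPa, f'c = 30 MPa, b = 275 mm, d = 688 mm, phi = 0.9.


a = As * fy / (0.85 * f'c * b)
= 2206 * 420 / (0.85 * 30 * 275)
= 132.1241 mm
Mn = As * fy * (d - a/2) / 10^6
= 576.238 kN-m
phi*Mn = 0.9 * 576.238 = 518.61 kN-m

518.61


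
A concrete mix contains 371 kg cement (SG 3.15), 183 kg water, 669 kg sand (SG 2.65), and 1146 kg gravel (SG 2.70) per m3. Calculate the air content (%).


Vol cement = 371 / (3.15 * 1000) = 0.117778 m3
Vol water = 183 / 1000 = 0.183 m3
Vol sand = 669 / (2.65 * 1000) = 0.252453 m3
Vol gravel = 1146 / (2.70 * 1000) = 0.424444 m3
Total solid + water volume = 0.977675 m3
Air = (1 - 0.977675) * 100 = 2.23%

2.23


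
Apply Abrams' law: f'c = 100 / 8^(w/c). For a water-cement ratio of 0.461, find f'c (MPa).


f'c = 100 / 8^0.461
= 100 / 2.608
= 38.34 MPa

38.34


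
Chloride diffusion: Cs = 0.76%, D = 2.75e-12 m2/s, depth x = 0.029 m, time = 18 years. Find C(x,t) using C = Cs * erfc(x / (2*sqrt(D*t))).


t_seconds = 18 * 365.25 * 24 * 3600 = 568036800.0 s
arg = 0.029 / (2 * sqrt(2.75e-12 * 568036800.0))
= 0.3669
erfc(0.3669) = 0.6039
C = 0.76 * 0.6039 = 0.4589%

0.4589


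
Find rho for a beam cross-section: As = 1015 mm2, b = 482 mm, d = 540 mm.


rho = As / (b * d)
= 1015 / (482 * 540)
= 0.0039

0.0039


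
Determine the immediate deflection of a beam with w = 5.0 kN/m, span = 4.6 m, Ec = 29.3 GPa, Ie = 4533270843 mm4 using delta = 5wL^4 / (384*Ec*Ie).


Convert: L = 4.6 m = 4600 mm, Ec = 29.3 GPa = 29300 MPa
delta = 5 * 5.0 * 4600^4 / (384 * 29300 * 4533270843)
= 0.22 mm

0.22


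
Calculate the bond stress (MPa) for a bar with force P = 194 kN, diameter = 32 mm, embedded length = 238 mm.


u = P / (pi * db * ld)
= 194 * 1000 / (pi * 32 * 238)
= 8.108 MPa

8.108


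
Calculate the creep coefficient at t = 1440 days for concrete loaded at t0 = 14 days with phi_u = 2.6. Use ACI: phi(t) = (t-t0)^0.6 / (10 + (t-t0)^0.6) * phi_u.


dt = 1440 - 14 = 1426
phi = 1426^0.6 / (10 + 1426^0.6) * 2.6
= 2.305

2.305


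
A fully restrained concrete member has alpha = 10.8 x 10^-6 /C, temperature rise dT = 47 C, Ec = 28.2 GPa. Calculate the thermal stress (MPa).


sigma = alpha * dT * Ec
= 10.8e-6 * 47 * 28.2 * 1000
= 14.314 MPa

14.314


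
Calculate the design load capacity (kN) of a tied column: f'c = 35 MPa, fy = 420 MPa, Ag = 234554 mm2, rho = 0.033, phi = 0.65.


Ast = rho * Ag = 0.033 * 234554 = 7740.282 mm2
phi*Pn = 0.65 * 0.80 * (0.85 * 35 * (234554 - 7740.282) + 420 * 7740.282) / 1000
= 5199.29 kN

5199.29


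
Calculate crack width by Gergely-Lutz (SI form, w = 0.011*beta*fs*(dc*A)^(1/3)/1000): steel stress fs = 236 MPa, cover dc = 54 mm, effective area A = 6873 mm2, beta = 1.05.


w = 0.011 * beta * fs * (dc * A)^(1/3) / 1000
= 0.011 * 1.05 * 236 * (54 * 6873)^(1/3) / 1000
= 0.196 mm

0.196


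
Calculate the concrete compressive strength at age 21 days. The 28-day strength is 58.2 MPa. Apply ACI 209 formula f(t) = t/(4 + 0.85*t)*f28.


f(21) = 21 / (4 + 0.85 * 21) * 58.2
= 21 / 21.85 * 58.2
= 55.94 MPa

55.94


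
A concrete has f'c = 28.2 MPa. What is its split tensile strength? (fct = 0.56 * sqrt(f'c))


fct = 0.56 * sqrt(28.2)
= 0.56 * 5.31
= 2.974 MPa

2.974


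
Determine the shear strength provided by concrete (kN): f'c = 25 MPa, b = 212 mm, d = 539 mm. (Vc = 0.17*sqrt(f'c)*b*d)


Vc = 0.17 * sqrt(25) * 212 * 539 / 1000
= 97.13 kN

97.13


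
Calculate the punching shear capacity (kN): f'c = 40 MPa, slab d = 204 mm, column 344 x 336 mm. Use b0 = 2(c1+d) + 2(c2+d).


b0 = 2*(344 + 204) + 2*(336 + 204) = 2176 mm
Vc = 0.33 * sqrt(40) * 2176 * 204 / 1000
= 926.47 kN

926.47


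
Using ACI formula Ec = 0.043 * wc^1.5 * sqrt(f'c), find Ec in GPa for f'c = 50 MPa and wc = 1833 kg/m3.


Ec = 0.043 * 1833^1.5 * sqrt(50) / 1000
= 23.86 GPa

23.86


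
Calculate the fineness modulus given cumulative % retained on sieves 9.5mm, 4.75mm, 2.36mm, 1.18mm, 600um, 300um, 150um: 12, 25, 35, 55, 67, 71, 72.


FM = sum(cumulative % retained) / 100
= 337 / 100
= 3.37

3.37


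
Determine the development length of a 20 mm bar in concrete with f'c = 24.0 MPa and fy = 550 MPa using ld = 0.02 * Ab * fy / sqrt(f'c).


Ab = pi * 20^2 / 4 = 314.159 mm2
ld = 0.02 * 314.159 * 550 / sqrt(24.0)
= 705.4 mm

705.4


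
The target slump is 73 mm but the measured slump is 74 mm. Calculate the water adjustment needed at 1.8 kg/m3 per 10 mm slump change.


Difference = 73 - 74 = -1 mm
Water adjustment = -1 * 1.8 / 10 = -0.2 kg/m3

-0.2


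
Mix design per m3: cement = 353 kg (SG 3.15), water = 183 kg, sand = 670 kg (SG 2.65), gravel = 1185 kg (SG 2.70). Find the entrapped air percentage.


Vol cement = 353 / (3.15 * 1000) = 0.112063 m3
Vol water = 183 / 1000 = 0.183 m3
Vol sand = 670 / (2.65 * 1000) = 0.25283 m3
Vol gravel = 1185 / (2.70 * 1000) = 0.438889 m3
Total solid + water volume = 0.986783 m3
Air = (1 - 0.986783) * 100 = 1.32%

1.32


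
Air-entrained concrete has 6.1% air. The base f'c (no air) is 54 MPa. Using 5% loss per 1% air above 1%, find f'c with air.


Strength loss = (6.1 - 1) * 5 = 25.5%
f'c = 54 * (1 - 25.5/100)
= 40.23 MPa

40.23


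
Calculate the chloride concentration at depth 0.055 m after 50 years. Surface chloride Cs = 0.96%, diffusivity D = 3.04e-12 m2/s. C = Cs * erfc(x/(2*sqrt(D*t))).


t_seconds = 50 * 365.25 * 24 * 3600 = 1577880000.0 s
arg = 0.055 / (2 * sqrt(3.04e-12 * 1577880000.0))
= 0.3971
erfc(0.3971) = 0.5744
C = 0.96 * 0.5744 = 0.5515%

0.5515


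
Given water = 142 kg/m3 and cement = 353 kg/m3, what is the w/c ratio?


w/c = water / cement
w/c = 142 / 353 = 0.402

0.402


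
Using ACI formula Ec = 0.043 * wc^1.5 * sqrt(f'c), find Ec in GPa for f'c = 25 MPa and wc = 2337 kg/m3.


Ec = 0.043 * 2337^1.5 * sqrt(25) / 1000
= 24.29 GPa

24.29


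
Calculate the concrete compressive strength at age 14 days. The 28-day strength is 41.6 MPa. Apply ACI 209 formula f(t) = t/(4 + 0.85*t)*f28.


f(14) = 14 / (4 + 0.85 * 14) * 41.6
= 14 / 15.9 * 41.6
= 36.63 MPa

36.63


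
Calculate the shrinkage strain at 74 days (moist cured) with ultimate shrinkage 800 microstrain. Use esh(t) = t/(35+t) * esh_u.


esh(74) = 74 / (35 + 74) * 800
= 74 / 109 * 800
= 543.1 microstrain

543.1


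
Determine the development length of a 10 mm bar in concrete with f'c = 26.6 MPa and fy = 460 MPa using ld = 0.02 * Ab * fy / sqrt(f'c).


Ab = pi * 10^2 / 4 = 78.54 mm2
ld = 0.02 * 78.54 * 460 / sqrt(26.6)
= 140.1 mm

140.1


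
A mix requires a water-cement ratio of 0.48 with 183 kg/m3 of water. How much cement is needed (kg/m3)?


Cement = water / (w/c)
= 183 / 0.48
= 381.2 kg/m3

381.2


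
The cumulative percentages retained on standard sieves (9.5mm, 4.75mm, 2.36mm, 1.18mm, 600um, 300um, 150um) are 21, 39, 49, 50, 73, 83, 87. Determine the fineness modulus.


FM = sum(cumulative % retained) / 100
= 402 / 100
= 4.02

4.02


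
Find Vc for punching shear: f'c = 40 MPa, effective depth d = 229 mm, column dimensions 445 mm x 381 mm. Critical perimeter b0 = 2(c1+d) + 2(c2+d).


b0 = 2*(445 + 229) + 2*(381 + 229) = 2568 mm
Vc = 0.33 * sqrt(40) * 2568 * 229 / 1000
= 1227.37 kN

1227.37


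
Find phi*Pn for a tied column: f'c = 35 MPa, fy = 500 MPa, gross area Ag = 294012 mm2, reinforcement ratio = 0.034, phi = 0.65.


Ast = rho * Ag = 0.034 * 294012 = 9996.408 mm2
phi*Pn = 0.65 * 0.80 * (0.85 * 35 * (294012 - 9996.408) + 500 * 9996.408) / 1000
= 6992.79 kN

6992.79


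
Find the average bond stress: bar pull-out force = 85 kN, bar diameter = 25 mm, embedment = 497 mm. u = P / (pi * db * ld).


u = P / (pi * db * ld)
= 85 * 1000 / (pi * 25 * 497)
= 2.178 MPa

2.178


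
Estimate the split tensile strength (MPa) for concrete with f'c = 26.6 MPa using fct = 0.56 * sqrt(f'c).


fct = 0.56 * sqrt(26.6)
= 0.56 * 5.158
= 2.888 MPa

2.888


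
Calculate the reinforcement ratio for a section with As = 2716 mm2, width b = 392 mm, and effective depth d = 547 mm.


rho = As / (b * d)
= 2716 / (392 * 547)
= 0.0127

0.0127


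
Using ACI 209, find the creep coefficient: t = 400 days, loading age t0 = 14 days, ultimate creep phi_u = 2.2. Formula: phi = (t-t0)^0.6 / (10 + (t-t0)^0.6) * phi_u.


dt = 400 - 14 = 386
phi = 386^0.6 / (10 + 386^0.6) * 2.2
= 1.718

1.718


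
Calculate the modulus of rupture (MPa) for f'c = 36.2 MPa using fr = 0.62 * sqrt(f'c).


fr = 0.62 * sqrt(36.2)
= 3.73 MPa

3.73


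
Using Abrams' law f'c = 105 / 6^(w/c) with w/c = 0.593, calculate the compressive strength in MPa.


f'c = 105 / 6^0.593
= 105 / 2.894
= 36.29 MPa

36.29


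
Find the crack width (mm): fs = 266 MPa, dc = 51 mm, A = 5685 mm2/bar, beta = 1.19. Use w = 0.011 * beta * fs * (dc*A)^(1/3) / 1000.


w = 0.011 * beta * fs * (dc * A)^(1/3) / 1000
= 0.011 * 1.19 * 266 * (51 * 5685)^(1/3) / 1000
= 0.23 mm

0.23


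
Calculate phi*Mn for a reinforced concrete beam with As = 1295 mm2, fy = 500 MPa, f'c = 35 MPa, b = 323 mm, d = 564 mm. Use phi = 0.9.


a = As * fy / (0.85 * f'c * b)
= 1295 * 500 / (0.85 * 35 * 323)
= 67.383 mm
Mn = As * fy * (d - a/2) / 10^6
= 343.3748 kN-m
phi*Mn = 0.9 * 343.3748 = 309.04 kN-m

309.04


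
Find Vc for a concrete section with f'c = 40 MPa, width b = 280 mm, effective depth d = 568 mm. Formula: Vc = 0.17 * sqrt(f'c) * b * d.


Vc = 0.17 * sqrt(40) * 280 * 568 / 1000
= 171.0 kN

171.0


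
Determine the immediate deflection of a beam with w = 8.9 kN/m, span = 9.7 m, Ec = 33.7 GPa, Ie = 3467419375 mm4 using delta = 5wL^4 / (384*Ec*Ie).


Convert: L = 9.7 m = 9700 mm, Ec = 33.7 GPa = 33700 MPa
delta = 5 * 8.9 * 9700^4 / (384 * 33700 * 3467419375)
= 8.78 mm

8.78


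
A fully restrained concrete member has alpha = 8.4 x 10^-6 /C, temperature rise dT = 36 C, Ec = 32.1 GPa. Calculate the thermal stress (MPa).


sigma = alpha * dT * Ec
= 8.4e-6 * 36 * 32.1 * 1000
= 9.707 MPa

9.707


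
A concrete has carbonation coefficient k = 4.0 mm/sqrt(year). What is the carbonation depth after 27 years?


depth = k * sqrt(t)
= 4.0 * sqrt(27)
= 20.78 mm

20.78


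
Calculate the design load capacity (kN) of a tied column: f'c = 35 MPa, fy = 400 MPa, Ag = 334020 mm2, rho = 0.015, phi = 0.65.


Ast = rho * Ag = 0.015 * 334020 = 5010.3 mm2
phi*Pn = 0.65 * 0.80 * (0.85 * 35 * (334020 - 5010.3) + 400 * 5010.3) / 1000
= 6131.92 kN

6131.92


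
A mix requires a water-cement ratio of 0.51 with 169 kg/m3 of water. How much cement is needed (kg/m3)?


Cement = water / (w/c)
= 169 / 0.51
= 331.4 kg/m3

331.4


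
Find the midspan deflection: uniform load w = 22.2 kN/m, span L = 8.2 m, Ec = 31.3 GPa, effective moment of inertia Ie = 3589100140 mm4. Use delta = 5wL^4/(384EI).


Convert: L = 8.2 m = 8200 mm, Ec = 31.3 GPa = 31300 MPa
delta = 5 * 22.2 * 8200^4 / (384 * 31300 * 3589100140)
= 11.63 mm

11.63


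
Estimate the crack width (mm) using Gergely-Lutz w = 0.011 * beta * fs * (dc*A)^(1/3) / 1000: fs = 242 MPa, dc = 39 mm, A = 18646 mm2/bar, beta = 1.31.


w = 0.011 * beta * fs * (dc * A)^(1/3) / 1000
= 0.011 * 1.31 * 242 * (39 * 18646)^(1/3) / 1000
= 0.314 mm

0.314


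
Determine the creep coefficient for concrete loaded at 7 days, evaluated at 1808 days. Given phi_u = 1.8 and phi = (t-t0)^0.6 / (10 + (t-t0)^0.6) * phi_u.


dt = 1808 - 7 = 1801
phi = 1801^0.6 / (10 + 1801^0.6) * 1.8
= 1.62

1.62


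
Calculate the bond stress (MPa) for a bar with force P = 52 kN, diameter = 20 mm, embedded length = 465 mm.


u = P / (pi * db * ld)
= 52 * 1000 / (pi * 20 * 465)
= 1.78 MPa

1.78


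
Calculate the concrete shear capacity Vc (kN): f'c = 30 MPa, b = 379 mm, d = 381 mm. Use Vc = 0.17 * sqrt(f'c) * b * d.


Vc = 0.17 * sqrt(30) * 379 * 381 / 1000
= 134.45 kN

134.45


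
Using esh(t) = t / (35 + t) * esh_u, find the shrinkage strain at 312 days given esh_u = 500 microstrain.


esh(312) = 312 / (35 + 312) * 500
= 312 / 347 * 500
= 449.6 microstrain

449.6


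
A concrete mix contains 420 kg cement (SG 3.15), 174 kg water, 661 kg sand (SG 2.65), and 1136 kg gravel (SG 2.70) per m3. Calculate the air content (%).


Vol cement = 420 / (3.15 * 1000) = 0.133333 m3
Vol water = 174 / 1000 = 0.174 m3
Vol sand = 661 / (2.65 * 1000) = 0.249434 m3
Vol gravel = 1136 / (2.70 * 1000) = 0.420741 m3
Total solid + water volume = 0.977508 m3
Air = (1 - 0.977508) * 100 = 2.25%

2.25


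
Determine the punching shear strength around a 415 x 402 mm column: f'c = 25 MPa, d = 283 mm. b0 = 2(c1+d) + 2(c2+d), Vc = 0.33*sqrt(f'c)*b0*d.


b0 = 2*(415 + 283) + 2*(402 + 283) = 2766 mm
Vc = 0.33 * sqrt(25) * 2766 * 283 / 1000
= 1291.58 kN

1291.58


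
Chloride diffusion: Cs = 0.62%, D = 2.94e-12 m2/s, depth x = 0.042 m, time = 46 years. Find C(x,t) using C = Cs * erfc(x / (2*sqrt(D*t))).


t_seconds = 46 * 365.25 * 24 * 3600 = 1451649600.0 s
arg = 0.042 / (2 * sqrt(2.94e-12 * 1451649600.0))
= 0.3215
erfc(0.3215) = 0.6494
C = 0.62 * 0.6494 = 0.4026%

0.4026


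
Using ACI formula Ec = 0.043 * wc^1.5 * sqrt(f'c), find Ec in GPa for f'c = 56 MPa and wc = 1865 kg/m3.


Ec = 0.043 * 1865^1.5 * sqrt(56) / 1000
= 25.92 GPa

25.92


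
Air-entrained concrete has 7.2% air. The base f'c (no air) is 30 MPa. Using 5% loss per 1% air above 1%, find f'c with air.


Strength loss = (7.2 - 1) * 5 = 31.0%
f'c = 30 * (1 - 31.0/100)
= 20.7 MPa

20.7


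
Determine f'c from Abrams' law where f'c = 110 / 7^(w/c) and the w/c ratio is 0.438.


f'c = 110 / 7^0.438
= 110 / 2.345
= 46.91 MPa

46.91


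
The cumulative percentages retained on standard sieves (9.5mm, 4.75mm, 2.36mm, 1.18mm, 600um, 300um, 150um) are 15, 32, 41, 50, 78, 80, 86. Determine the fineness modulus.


FM = sum(cumulative % retained) / 100
= 382 / 100
= 3.82

3.82


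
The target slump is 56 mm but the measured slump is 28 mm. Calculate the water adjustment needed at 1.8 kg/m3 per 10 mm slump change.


Difference = 56 - 28 = 28 mm
Water adjustment = 28 * 1.8 / 10 = 5.0 kg/m3

5.0


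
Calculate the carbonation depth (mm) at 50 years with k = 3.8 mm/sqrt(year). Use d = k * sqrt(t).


depth = k * sqrt(t)
= 3.8 * sqrt(50)
= 26.87 mm

26.87


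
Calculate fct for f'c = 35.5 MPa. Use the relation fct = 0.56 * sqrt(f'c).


fct = 0.56 * sqrt(35.5)
= 0.56 * 5.958
= 3.337 MPa

3.337


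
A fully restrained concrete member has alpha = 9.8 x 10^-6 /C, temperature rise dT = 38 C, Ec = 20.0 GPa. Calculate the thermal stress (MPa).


sigma = alpha * dT * Ec
= 9.8e-6 * 38 * 20.0 * 1000
= 7.448 MPa

7.448


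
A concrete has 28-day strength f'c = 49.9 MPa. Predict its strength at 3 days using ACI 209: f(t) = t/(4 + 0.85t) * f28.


f(3) = 3 / (4 + 0.85 * 3) * 49.9
= 3 / 6.55 * 49.9
= 22.85 MPa

22.85


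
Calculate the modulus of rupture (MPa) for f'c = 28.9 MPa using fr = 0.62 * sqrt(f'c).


fr = 0.62 * sqrt(28.9)
= 3.333 MPa

3.333


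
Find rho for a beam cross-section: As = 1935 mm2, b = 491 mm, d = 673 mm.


rho = As / (b * d)
= 1935 / (491 * 673)
= 0.0059

0.0059


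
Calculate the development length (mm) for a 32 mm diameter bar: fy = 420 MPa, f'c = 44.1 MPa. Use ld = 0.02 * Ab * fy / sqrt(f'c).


Ab = pi * 32^2 / 4 = 804.248 mm2
ld = 0.02 * 804.248 * 420 / sqrt(44.1)
= 1017.3 mm

1017.3


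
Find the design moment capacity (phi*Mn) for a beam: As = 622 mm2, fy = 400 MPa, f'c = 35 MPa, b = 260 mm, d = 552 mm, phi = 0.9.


a = As * fy / (0.85 * f'c * b)
= 622 * 400 / (0.85 * 35 * 260)
= 32.1655 mm
Mn = As * fy * (d - a/2) / 10^6
= 133.3362 kN-m
phi*Mn = 0.9 * 133.3362 = 120.0 kN-m

120.0
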